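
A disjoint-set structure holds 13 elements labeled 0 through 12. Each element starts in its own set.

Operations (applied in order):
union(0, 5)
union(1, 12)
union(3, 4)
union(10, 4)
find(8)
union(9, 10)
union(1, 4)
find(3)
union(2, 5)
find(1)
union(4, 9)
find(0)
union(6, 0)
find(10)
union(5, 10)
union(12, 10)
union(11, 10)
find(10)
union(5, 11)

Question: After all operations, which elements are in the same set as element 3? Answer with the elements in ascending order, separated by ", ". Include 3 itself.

Answer: 0, 1, 2, 3, 4, 5, 6, 9, 10, 11, 12

Derivation:
Step 1: union(0, 5) -> merged; set of 0 now {0, 5}
Step 2: union(1, 12) -> merged; set of 1 now {1, 12}
Step 3: union(3, 4) -> merged; set of 3 now {3, 4}
Step 4: union(10, 4) -> merged; set of 10 now {3, 4, 10}
Step 5: find(8) -> no change; set of 8 is {8}
Step 6: union(9, 10) -> merged; set of 9 now {3, 4, 9, 10}
Step 7: union(1, 4) -> merged; set of 1 now {1, 3, 4, 9, 10, 12}
Step 8: find(3) -> no change; set of 3 is {1, 3, 4, 9, 10, 12}
Step 9: union(2, 5) -> merged; set of 2 now {0, 2, 5}
Step 10: find(1) -> no change; set of 1 is {1, 3, 4, 9, 10, 12}
Step 11: union(4, 9) -> already same set; set of 4 now {1, 3, 4, 9, 10, 12}
Step 12: find(0) -> no change; set of 0 is {0, 2, 5}
Step 13: union(6, 0) -> merged; set of 6 now {0, 2, 5, 6}
Step 14: find(10) -> no change; set of 10 is {1, 3, 4, 9, 10, 12}
Step 15: union(5, 10) -> merged; set of 5 now {0, 1, 2, 3, 4, 5, 6, 9, 10, 12}
Step 16: union(12, 10) -> already same set; set of 12 now {0, 1, 2, 3, 4, 5, 6, 9, 10, 12}
Step 17: union(11, 10) -> merged; set of 11 now {0, 1, 2, 3, 4, 5, 6, 9, 10, 11, 12}
Step 18: find(10) -> no change; set of 10 is {0, 1, 2, 3, 4, 5, 6, 9, 10, 11, 12}
Step 19: union(5, 11) -> already same set; set of 5 now {0, 1, 2, 3, 4, 5, 6, 9, 10, 11, 12}
Component of 3: {0, 1, 2, 3, 4, 5, 6, 9, 10, 11, 12}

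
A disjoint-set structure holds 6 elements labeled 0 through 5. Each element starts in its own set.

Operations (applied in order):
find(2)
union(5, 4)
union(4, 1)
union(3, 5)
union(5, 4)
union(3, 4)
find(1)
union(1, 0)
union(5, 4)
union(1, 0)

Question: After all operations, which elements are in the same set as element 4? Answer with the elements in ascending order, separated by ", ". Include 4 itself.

Answer: 0, 1, 3, 4, 5

Derivation:
Step 1: find(2) -> no change; set of 2 is {2}
Step 2: union(5, 4) -> merged; set of 5 now {4, 5}
Step 3: union(4, 1) -> merged; set of 4 now {1, 4, 5}
Step 4: union(3, 5) -> merged; set of 3 now {1, 3, 4, 5}
Step 5: union(5, 4) -> already same set; set of 5 now {1, 3, 4, 5}
Step 6: union(3, 4) -> already same set; set of 3 now {1, 3, 4, 5}
Step 7: find(1) -> no change; set of 1 is {1, 3, 4, 5}
Step 8: union(1, 0) -> merged; set of 1 now {0, 1, 3, 4, 5}
Step 9: union(5, 4) -> already same set; set of 5 now {0, 1, 3, 4, 5}
Step 10: union(1, 0) -> already same set; set of 1 now {0, 1, 3, 4, 5}
Component of 4: {0, 1, 3, 4, 5}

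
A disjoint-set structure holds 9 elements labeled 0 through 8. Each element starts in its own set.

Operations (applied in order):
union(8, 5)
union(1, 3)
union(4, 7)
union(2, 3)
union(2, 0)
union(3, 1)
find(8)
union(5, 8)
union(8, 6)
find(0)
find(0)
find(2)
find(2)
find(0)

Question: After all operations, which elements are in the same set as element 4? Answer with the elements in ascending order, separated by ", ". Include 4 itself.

Step 1: union(8, 5) -> merged; set of 8 now {5, 8}
Step 2: union(1, 3) -> merged; set of 1 now {1, 3}
Step 3: union(4, 7) -> merged; set of 4 now {4, 7}
Step 4: union(2, 3) -> merged; set of 2 now {1, 2, 3}
Step 5: union(2, 0) -> merged; set of 2 now {0, 1, 2, 3}
Step 6: union(3, 1) -> already same set; set of 3 now {0, 1, 2, 3}
Step 7: find(8) -> no change; set of 8 is {5, 8}
Step 8: union(5, 8) -> already same set; set of 5 now {5, 8}
Step 9: union(8, 6) -> merged; set of 8 now {5, 6, 8}
Step 10: find(0) -> no change; set of 0 is {0, 1, 2, 3}
Step 11: find(0) -> no change; set of 0 is {0, 1, 2, 3}
Step 12: find(2) -> no change; set of 2 is {0, 1, 2, 3}
Step 13: find(2) -> no change; set of 2 is {0, 1, 2, 3}
Step 14: find(0) -> no change; set of 0 is {0, 1, 2, 3}
Component of 4: {4, 7}

Answer: 4, 7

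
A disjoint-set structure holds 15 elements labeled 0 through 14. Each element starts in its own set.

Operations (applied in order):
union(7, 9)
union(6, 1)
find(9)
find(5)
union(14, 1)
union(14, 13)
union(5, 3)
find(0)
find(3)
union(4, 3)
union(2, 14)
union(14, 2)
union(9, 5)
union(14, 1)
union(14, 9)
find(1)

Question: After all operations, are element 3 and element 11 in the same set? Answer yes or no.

Answer: no

Derivation:
Step 1: union(7, 9) -> merged; set of 7 now {7, 9}
Step 2: union(6, 1) -> merged; set of 6 now {1, 6}
Step 3: find(9) -> no change; set of 9 is {7, 9}
Step 4: find(5) -> no change; set of 5 is {5}
Step 5: union(14, 1) -> merged; set of 14 now {1, 6, 14}
Step 6: union(14, 13) -> merged; set of 14 now {1, 6, 13, 14}
Step 7: union(5, 3) -> merged; set of 5 now {3, 5}
Step 8: find(0) -> no change; set of 0 is {0}
Step 9: find(3) -> no change; set of 3 is {3, 5}
Step 10: union(4, 3) -> merged; set of 4 now {3, 4, 5}
Step 11: union(2, 14) -> merged; set of 2 now {1, 2, 6, 13, 14}
Step 12: union(14, 2) -> already same set; set of 14 now {1, 2, 6, 13, 14}
Step 13: union(9, 5) -> merged; set of 9 now {3, 4, 5, 7, 9}
Step 14: union(14, 1) -> already same set; set of 14 now {1, 2, 6, 13, 14}
Step 15: union(14, 9) -> merged; set of 14 now {1, 2, 3, 4, 5, 6, 7, 9, 13, 14}
Step 16: find(1) -> no change; set of 1 is {1, 2, 3, 4, 5, 6, 7, 9, 13, 14}
Set of 3: {1, 2, 3, 4, 5, 6, 7, 9, 13, 14}; 11 is not a member.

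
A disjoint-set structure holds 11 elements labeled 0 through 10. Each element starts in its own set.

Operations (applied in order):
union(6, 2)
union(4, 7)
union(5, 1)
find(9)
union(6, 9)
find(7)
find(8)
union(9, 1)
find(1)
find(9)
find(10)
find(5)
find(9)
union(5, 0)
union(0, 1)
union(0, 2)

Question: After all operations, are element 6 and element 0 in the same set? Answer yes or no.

Answer: yes

Derivation:
Step 1: union(6, 2) -> merged; set of 6 now {2, 6}
Step 2: union(4, 7) -> merged; set of 4 now {4, 7}
Step 3: union(5, 1) -> merged; set of 5 now {1, 5}
Step 4: find(9) -> no change; set of 9 is {9}
Step 5: union(6, 9) -> merged; set of 6 now {2, 6, 9}
Step 6: find(7) -> no change; set of 7 is {4, 7}
Step 7: find(8) -> no change; set of 8 is {8}
Step 8: union(9, 1) -> merged; set of 9 now {1, 2, 5, 6, 9}
Step 9: find(1) -> no change; set of 1 is {1, 2, 5, 6, 9}
Step 10: find(9) -> no change; set of 9 is {1, 2, 5, 6, 9}
Step 11: find(10) -> no change; set of 10 is {10}
Step 12: find(5) -> no change; set of 5 is {1, 2, 5, 6, 9}
Step 13: find(9) -> no change; set of 9 is {1, 2, 5, 6, 9}
Step 14: union(5, 0) -> merged; set of 5 now {0, 1, 2, 5, 6, 9}
Step 15: union(0, 1) -> already same set; set of 0 now {0, 1, 2, 5, 6, 9}
Step 16: union(0, 2) -> already same set; set of 0 now {0, 1, 2, 5, 6, 9}
Set of 6: {0, 1, 2, 5, 6, 9}; 0 is a member.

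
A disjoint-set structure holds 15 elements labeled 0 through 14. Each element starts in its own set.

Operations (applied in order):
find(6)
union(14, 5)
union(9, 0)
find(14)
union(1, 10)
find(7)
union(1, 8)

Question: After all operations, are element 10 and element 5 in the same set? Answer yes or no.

Answer: no

Derivation:
Step 1: find(6) -> no change; set of 6 is {6}
Step 2: union(14, 5) -> merged; set of 14 now {5, 14}
Step 3: union(9, 0) -> merged; set of 9 now {0, 9}
Step 4: find(14) -> no change; set of 14 is {5, 14}
Step 5: union(1, 10) -> merged; set of 1 now {1, 10}
Step 6: find(7) -> no change; set of 7 is {7}
Step 7: union(1, 8) -> merged; set of 1 now {1, 8, 10}
Set of 10: {1, 8, 10}; 5 is not a member.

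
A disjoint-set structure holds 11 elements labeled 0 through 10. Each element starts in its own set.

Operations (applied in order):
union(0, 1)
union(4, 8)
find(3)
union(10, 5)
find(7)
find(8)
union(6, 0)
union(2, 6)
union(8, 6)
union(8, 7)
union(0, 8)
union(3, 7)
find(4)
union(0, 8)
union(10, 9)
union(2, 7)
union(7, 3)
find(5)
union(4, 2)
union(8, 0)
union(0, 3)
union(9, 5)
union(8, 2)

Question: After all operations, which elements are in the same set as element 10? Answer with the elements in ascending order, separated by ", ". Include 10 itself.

Answer: 5, 9, 10

Derivation:
Step 1: union(0, 1) -> merged; set of 0 now {0, 1}
Step 2: union(4, 8) -> merged; set of 4 now {4, 8}
Step 3: find(3) -> no change; set of 3 is {3}
Step 4: union(10, 5) -> merged; set of 10 now {5, 10}
Step 5: find(7) -> no change; set of 7 is {7}
Step 6: find(8) -> no change; set of 8 is {4, 8}
Step 7: union(6, 0) -> merged; set of 6 now {0, 1, 6}
Step 8: union(2, 6) -> merged; set of 2 now {0, 1, 2, 6}
Step 9: union(8, 6) -> merged; set of 8 now {0, 1, 2, 4, 6, 8}
Step 10: union(8, 7) -> merged; set of 8 now {0, 1, 2, 4, 6, 7, 8}
Step 11: union(0, 8) -> already same set; set of 0 now {0, 1, 2, 4, 6, 7, 8}
Step 12: union(3, 7) -> merged; set of 3 now {0, 1, 2, 3, 4, 6, 7, 8}
Step 13: find(4) -> no change; set of 4 is {0, 1, 2, 3, 4, 6, 7, 8}
Step 14: union(0, 8) -> already same set; set of 0 now {0, 1, 2, 3, 4, 6, 7, 8}
Step 15: union(10, 9) -> merged; set of 10 now {5, 9, 10}
Step 16: union(2, 7) -> already same set; set of 2 now {0, 1, 2, 3, 4, 6, 7, 8}
Step 17: union(7, 3) -> already same set; set of 7 now {0, 1, 2, 3, 4, 6, 7, 8}
Step 18: find(5) -> no change; set of 5 is {5, 9, 10}
Step 19: union(4, 2) -> already same set; set of 4 now {0, 1, 2, 3, 4, 6, 7, 8}
Step 20: union(8, 0) -> already same set; set of 8 now {0, 1, 2, 3, 4, 6, 7, 8}
Step 21: union(0, 3) -> already same set; set of 0 now {0, 1, 2, 3, 4, 6, 7, 8}
Step 22: union(9, 5) -> already same set; set of 9 now {5, 9, 10}
Step 23: union(8, 2) -> already same set; set of 8 now {0, 1, 2, 3, 4, 6, 7, 8}
Component of 10: {5, 9, 10}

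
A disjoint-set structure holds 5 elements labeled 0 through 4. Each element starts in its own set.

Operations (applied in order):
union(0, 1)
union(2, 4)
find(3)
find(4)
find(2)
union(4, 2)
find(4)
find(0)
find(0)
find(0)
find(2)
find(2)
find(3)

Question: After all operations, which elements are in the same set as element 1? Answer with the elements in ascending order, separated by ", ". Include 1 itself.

Step 1: union(0, 1) -> merged; set of 0 now {0, 1}
Step 2: union(2, 4) -> merged; set of 2 now {2, 4}
Step 3: find(3) -> no change; set of 3 is {3}
Step 4: find(4) -> no change; set of 4 is {2, 4}
Step 5: find(2) -> no change; set of 2 is {2, 4}
Step 6: union(4, 2) -> already same set; set of 4 now {2, 4}
Step 7: find(4) -> no change; set of 4 is {2, 4}
Step 8: find(0) -> no change; set of 0 is {0, 1}
Step 9: find(0) -> no change; set of 0 is {0, 1}
Step 10: find(0) -> no change; set of 0 is {0, 1}
Step 11: find(2) -> no change; set of 2 is {2, 4}
Step 12: find(2) -> no change; set of 2 is {2, 4}
Step 13: find(3) -> no change; set of 3 is {3}
Component of 1: {0, 1}

Answer: 0, 1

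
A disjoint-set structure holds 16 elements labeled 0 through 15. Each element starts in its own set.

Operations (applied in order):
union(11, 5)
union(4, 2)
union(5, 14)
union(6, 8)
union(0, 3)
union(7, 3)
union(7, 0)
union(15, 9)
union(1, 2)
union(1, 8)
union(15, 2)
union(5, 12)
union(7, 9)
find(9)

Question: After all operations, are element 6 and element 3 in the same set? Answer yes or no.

Answer: yes

Derivation:
Step 1: union(11, 5) -> merged; set of 11 now {5, 11}
Step 2: union(4, 2) -> merged; set of 4 now {2, 4}
Step 3: union(5, 14) -> merged; set of 5 now {5, 11, 14}
Step 4: union(6, 8) -> merged; set of 6 now {6, 8}
Step 5: union(0, 3) -> merged; set of 0 now {0, 3}
Step 6: union(7, 3) -> merged; set of 7 now {0, 3, 7}
Step 7: union(7, 0) -> already same set; set of 7 now {0, 3, 7}
Step 8: union(15, 9) -> merged; set of 15 now {9, 15}
Step 9: union(1, 2) -> merged; set of 1 now {1, 2, 4}
Step 10: union(1, 8) -> merged; set of 1 now {1, 2, 4, 6, 8}
Step 11: union(15, 2) -> merged; set of 15 now {1, 2, 4, 6, 8, 9, 15}
Step 12: union(5, 12) -> merged; set of 5 now {5, 11, 12, 14}
Step 13: union(7, 9) -> merged; set of 7 now {0, 1, 2, 3, 4, 6, 7, 8, 9, 15}
Step 14: find(9) -> no change; set of 9 is {0, 1, 2, 3, 4, 6, 7, 8, 9, 15}
Set of 6: {0, 1, 2, 3, 4, 6, 7, 8, 9, 15}; 3 is a member.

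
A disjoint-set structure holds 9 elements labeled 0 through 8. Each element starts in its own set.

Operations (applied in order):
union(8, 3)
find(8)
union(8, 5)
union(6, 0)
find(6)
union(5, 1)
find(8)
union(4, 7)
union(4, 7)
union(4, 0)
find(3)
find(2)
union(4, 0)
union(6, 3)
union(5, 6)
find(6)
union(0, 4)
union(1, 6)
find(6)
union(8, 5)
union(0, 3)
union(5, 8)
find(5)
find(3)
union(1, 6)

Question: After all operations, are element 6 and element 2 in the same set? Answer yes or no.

Step 1: union(8, 3) -> merged; set of 8 now {3, 8}
Step 2: find(8) -> no change; set of 8 is {3, 8}
Step 3: union(8, 5) -> merged; set of 8 now {3, 5, 8}
Step 4: union(6, 0) -> merged; set of 6 now {0, 6}
Step 5: find(6) -> no change; set of 6 is {0, 6}
Step 6: union(5, 1) -> merged; set of 5 now {1, 3, 5, 8}
Step 7: find(8) -> no change; set of 8 is {1, 3, 5, 8}
Step 8: union(4, 7) -> merged; set of 4 now {4, 7}
Step 9: union(4, 7) -> already same set; set of 4 now {4, 7}
Step 10: union(4, 0) -> merged; set of 4 now {0, 4, 6, 7}
Step 11: find(3) -> no change; set of 3 is {1, 3, 5, 8}
Step 12: find(2) -> no change; set of 2 is {2}
Step 13: union(4, 0) -> already same set; set of 4 now {0, 4, 6, 7}
Step 14: union(6, 3) -> merged; set of 6 now {0, 1, 3, 4, 5, 6, 7, 8}
Step 15: union(5, 6) -> already same set; set of 5 now {0, 1, 3, 4, 5, 6, 7, 8}
Step 16: find(6) -> no change; set of 6 is {0, 1, 3, 4, 5, 6, 7, 8}
Step 17: union(0, 4) -> already same set; set of 0 now {0, 1, 3, 4, 5, 6, 7, 8}
Step 18: union(1, 6) -> already same set; set of 1 now {0, 1, 3, 4, 5, 6, 7, 8}
Step 19: find(6) -> no change; set of 6 is {0, 1, 3, 4, 5, 6, 7, 8}
Step 20: union(8, 5) -> already same set; set of 8 now {0, 1, 3, 4, 5, 6, 7, 8}
Step 21: union(0, 3) -> already same set; set of 0 now {0, 1, 3, 4, 5, 6, 7, 8}
Step 22: union(5, 8) -> already same set; set of 5 now {0, 1, 3, 4, 5, 6, 7, 8}
Step 23: find(5) -> no change; set of 5 is {0, 1, 3, 4, 5, 6, 7, 8}
Step 24: find(3) -> no change; set of 3 is {0, 1, 3, 4, 5, 6, 7, 8}
Step 25: union(1, 6) -> already same set; set of 1 now {0, 1, 3, 4, 5, 6, 7, 8}
Set of 6: {0, 1, 3, 4, 5, 6, 7, 8}; 2 is not a member.

Answer: no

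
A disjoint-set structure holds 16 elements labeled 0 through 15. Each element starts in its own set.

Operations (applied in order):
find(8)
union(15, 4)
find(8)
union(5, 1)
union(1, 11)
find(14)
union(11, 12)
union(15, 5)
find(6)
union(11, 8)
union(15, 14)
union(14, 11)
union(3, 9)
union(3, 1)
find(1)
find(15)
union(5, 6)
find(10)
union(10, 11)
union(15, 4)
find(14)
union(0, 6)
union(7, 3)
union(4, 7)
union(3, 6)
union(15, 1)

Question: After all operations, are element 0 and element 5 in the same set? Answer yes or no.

Answer: yes

Derivation:
Step 1: find(8) -> no change; set of 8 is {8}
Step 2: union(15, 4) -> merged; set of 15 now {4, 15}
Step 3: find(8) -> no change; set of 8 is {8}
Step 4: union(5, 1) -> merged; set of 5 now {1, 5}
Step 5: union(1, 11) -> merged; set of 1 now {1, 5, 11}
Step 6: find(14) -> no change; set of 14 is {14}
Step 7: union(11, 12) -> merged; set of 11 now {1, 5, 11, 12}
Step 8: union(15, 5) -> merged; set of 15 now {1, 4, 5, 11, 12, 15}
Step 9: find(6) -> no change; set of 6 is {6}
Step 10: union(11, 8) -> merged; set of 11 now {1, 4, 5, 8, 11, 12, 15}
Step 11: union(15, 14) -> merged; set of 15 now {1, 4, 5, 8, 11, 12, 14, 15}
Step 12: union(14, 11) -> already same set; set of 14 now {1, 4, 5, 8, 11, 12, 14, 15}
Step 13: union(3, 9) -> merged; set of 3 now {3, 9}
Step 14: union(3, 1) -> merged; set of 3 now {1, 3, 4, 5, 8, 9, 11, 12, 14, 15}
Step 15: find(1) -> no change; set of 1 is {1, 3, 4, 5, 8, 9, 11, 12, 14, 15}
Step 16: find(15) -> no change; set of 15 is {1, 3, 4, 5, 8, 9, 11, 12, 14, 15}
Step 17: union(5, 6) -> merged; set of 5 now {1, 3, 4, 5, 6, 8, 9, 11, 12, 14, 15}
Step 18: find(10) -> no change; set of 10 is {10}
Step 19: union(10, 11) -> merged; set of 10 now {1, 3, 4, 5, 6, 8, 9, 10, 11, 12, 14, 15}
Step 20: union(15, 4) -> already same set; set of 15 now {1, 3, 4, 5, 6, 8, 9, 10, 11, 12, 14, 15}
Step 21: find(14) -> no change; set of 14 is {1, 3, 4, 5, 6, 8, 9, 10, 11, 12, 14, 15}
Step 22: union(0, 6) -> merged; set of 0 now {0, 1, 3, 4, 5, 6, 8, 9, 10, 11, 12, 14, 15}
Step 23: union(7, 3) -> merged; set of 7 now {0, 1, 3, 4, 5, 6, 7, 8, 9, 10, 11, 12, 14, 15}
Step 24: union(4, 7) -> already same set; set of 4 now {0, 1, 3, 4, 5, 6, 7, 8, 9, 10, 11, 12, 14, 15}
Step 25: union(3, 6) -> already same set; set of 3 now {0, 1, 3, 4, 5, 6, 7, 8, 9, 10, 11, 12, 14, 15}
Step 26: union(15, 1) -> already same set; set of 15 now {0, 1, 3, 4, 5, 6, 7, 8, 9, 10, 11, 12, 14, 15}
Set of 0: {0, 1, 3, 4, 5, 6, 7, 8, 9, 10, 11, 12, 14, 15}; 5 is a member.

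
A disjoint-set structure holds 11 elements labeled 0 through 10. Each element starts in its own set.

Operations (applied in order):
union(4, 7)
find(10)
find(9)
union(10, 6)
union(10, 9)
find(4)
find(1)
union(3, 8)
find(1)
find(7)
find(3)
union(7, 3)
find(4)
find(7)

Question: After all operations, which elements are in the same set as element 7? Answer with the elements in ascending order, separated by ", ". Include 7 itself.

Step 1: union(4, 7) -> merged; set of 4 now {4, 7}
Step 2: find(10) -> no change; set of 10 is {10}
Step 3: find(9) -> no change; set of 9 is {9}
Step 4: union(10, 6) -> merged; set of 10 now {6, 10}
Step 5: union(10, 9) -> merged; set of 10 now {6, 9, 10}
Step 6: find(4) -> no change; set of 4 is {4, 7}
Step 7: find(1) -> no change; set of 1 is {1}
Step 8: union(3, 8) -> merged; set of 3 now {3, 8}
Step 9: find(1) -> no change; set of 1 is {1}
Step 10: find(7) -> no change; set of 7 is {4, 7}
Step 11: find(3) -> no change; set of 3 is {3, 8}
Step 12: union(7, 3) -> merged; set of 7 now {3, 4, 7, 8}
Step 13: find(4) -> no change; set of 4 is {3, 4, 7, 8}
Step 14: find(7) -> no change; set of 7 is {3, 4, 7, 8}
Component of 7: {3, 4, 7, 8}

Answer: 3, 4, 7, 8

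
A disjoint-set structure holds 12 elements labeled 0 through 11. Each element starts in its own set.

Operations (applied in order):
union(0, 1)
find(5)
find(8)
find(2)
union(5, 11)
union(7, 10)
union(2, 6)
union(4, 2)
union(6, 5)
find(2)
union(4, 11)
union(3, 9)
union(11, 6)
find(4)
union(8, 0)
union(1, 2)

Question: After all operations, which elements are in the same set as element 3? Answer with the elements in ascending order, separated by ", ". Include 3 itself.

Step 1: union(0, 1) -> merged; set of 0 now {0, 1}
Step 2: find(5) -> no change; set of 5 is {5}
Step 3: find(8) -> no change; set of 8 is {8}
Step 4: find(2) -> no change; set of 2 is {2}
Step 5: union(5, 11) -> merged; set of 5 now {5, 11}
Step 6: union(7, 10) -> merged; set of 7 now {7, 10}
Step 7: union(2, 6) -> merged; set of 2 now {2, 6}
Step 8: union(4, 2) -> merged; set of 4 now {2, 4, 6}
Step 9: union(6, 5) -> merged; set of 6 now {2, 4, 5, 6, 11}
Step 10: find(2) -> no change; set of 2 is {2, 4, 5, 6, 11}
Step 11: union(4, 11) -> already same set; set of 4 now {2, 4, 5, 6, 11}
Step 12: union(3, 9) -> merged; set of 3 now {3, 9}
Step 13: union(11, 6) -> already same set; set of 11 now {2, 4, 5, 6, 11}
Step 14: find(4) -> no change; set of 4 is {2, 4, 5, 6, 11}
Step 15: union(8, 0) -> merged; set of 8 now {0, 1, 8}
Step 16: union(1, 2) -> merged; set of 1 now {0, 1, 2, 4, 5, 6, 8, 11}
Component of 3: {3, 9}

Answer: 3, 9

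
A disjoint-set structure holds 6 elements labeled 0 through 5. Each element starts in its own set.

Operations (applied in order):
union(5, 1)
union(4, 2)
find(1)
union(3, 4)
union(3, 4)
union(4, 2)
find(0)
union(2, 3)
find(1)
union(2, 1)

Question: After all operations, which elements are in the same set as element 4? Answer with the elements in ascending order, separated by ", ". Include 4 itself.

Answer: 1, 2, 3, 4, 5

Derivation:
Step 1: union(5, 1) -> merged; set of 5 now {1, 5}
Step 2: union(4, 2) -> merged; set of 4 now {2, 4}
Step 3: find(1) -> no change; set of 1 is {1, 5}
Step 4: union(3, 4) -> merged; set of 3 now {2, 3, 4}
Step 5: union(3, 4) -> already same set; set of 3 now {2, 3, 4}
Step 6: union(4, 2) -> already same set; set of 4 now {2, 3, 4}
Step 7: find(0) -> no change; set of 0 is {0}
Step 8: union(2, 3) -> already same set; set of 2 now {2, 3, 4}
Step 9: find(1) -> no change; set of 1 is {1, 5}
Step 10: union(2, 1) -> merged; set of 2 now {1, 2, 3, 4, 5}
Component of 4: {1, 2, 3, 4, 5}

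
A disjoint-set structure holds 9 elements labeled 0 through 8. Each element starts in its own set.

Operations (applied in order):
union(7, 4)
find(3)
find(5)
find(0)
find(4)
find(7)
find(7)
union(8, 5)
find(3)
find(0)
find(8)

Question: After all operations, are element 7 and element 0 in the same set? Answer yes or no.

Answer: no

Derivation:
Step 1: union(7, 4) -> merged; set of 7 now {4, 7}
Step 2: find(3) -> no change; set of 3 is {3}
Step 3: find(5) -> no change; set of 5 is {5}
Step 4: find(0) -> no change; set of 0 is {0}
Step 5: find(4) -> no change; set of 4 is {4, 7}
Step 6: find(7) -> no change; set of 7 is {4, 7}
Step 7: find(7) -> no change; set of 7 is {4, 7}
Step 8: union(8, 5) -> merged; set of 8 now {5, 8}
Step 9: find(3) -> no change; set of 3 is {3}
Step 10: find(0) -> no change; set of 0 is {0}
Step 11: find(8) -> no change; set of 8 is {5, 8}
Set of 7: {4, 7}; 0 is not a member.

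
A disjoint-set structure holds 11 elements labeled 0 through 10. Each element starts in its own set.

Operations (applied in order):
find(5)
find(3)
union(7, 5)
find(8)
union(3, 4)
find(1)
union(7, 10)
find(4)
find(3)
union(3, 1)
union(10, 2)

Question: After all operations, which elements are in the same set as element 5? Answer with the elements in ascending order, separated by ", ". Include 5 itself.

Answer: 2, 5, 7, 10

Derivation:
Step 1: find(5) -> no change; set of 5 is {5}
Step 2: find(3) -> no change; set of 3 is {3}
Step 3: union(7, 5) -> merged; set of 7 now {5, 7}
Step 4: find(8) -> no change; set of 8 is {8}
Step 5: union(3, 4) -> merged; set of 3 now {3, 4}
Step 6: find(1) -> no change; set of 1 is {1}
Step 7: union(7, 10) -> merged; set of 7 now {5, 7, 10}
Step 8: find(4) -> no change; set of 4 is {3, 4}
Step 9: find(3) -> no change; set of 3 is {3, 4}
Step 10: union(3, 1) -> merged; set of 3 now {1, 3, 4}
Step 11: union(10, 2) -> merged; set of 10 now {2, 5, 7, 10}
Component of 5: {2, 5, 7, 10}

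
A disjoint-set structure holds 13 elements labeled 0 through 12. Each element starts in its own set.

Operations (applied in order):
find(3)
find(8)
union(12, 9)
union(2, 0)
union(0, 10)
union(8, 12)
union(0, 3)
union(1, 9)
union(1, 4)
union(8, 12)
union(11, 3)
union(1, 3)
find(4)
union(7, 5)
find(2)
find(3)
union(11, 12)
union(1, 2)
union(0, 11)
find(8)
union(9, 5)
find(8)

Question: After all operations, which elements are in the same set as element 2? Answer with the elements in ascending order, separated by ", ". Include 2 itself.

Step 1: find(3) -> no change; set of 3 is {3}
Step 2: find(8) -> no change; set of 8 is {8}
Step 3: union(12, 9) -> merged; set of 12 now {9, 12}
Step 4: union(2, 0) -> merged; set of 2 now {0, 2}
Step 5: union(0, 10) -> merged; set of 0 now {0, 2, 10}
Step 6: union(8, 12) -> merged; set of 8 now {8, 9, 12}
Step 7: union(0, 3) -> merged; set of 0 now {0, 2, 3, 10}
Step 8: union(1, 9) -> merged; set of 1 now {1, 8, 9, 12}
Step 9: union(1, 4) -> merged; set of 1 now {1, 4, 8, 9, 12}
Step 10: union(8, 12) -> already same set; set of 8 now {1, 4, 8, 9, 12}
Step 11: union(11, 3) -> merged; set of 11 now {0, 2, 3, 10, 11}
Step 12: union(1, 3) -> merged; set of 1 now {0, 1, 2, 3, 4, 8, 9, 10, 11, 12}
Step 13: find(4) -> no change; set of 4 is {0, 1, 2, 3, 4, 8, 9, 10, 11, 12}
Step 14: union(7, 5) -> merged; set of 7 now {5, 7}
Step 15: find(2) -> no change; set of 2 is {0, 1, 2, 3, 4, 8, 9, 10, 11, 12}
Step 16: find(3) -> no change; set of 3 is {0, 1, 2, 3, 4, 8, 9, 10, 11, 12}
Step 17: union(11, 12) -> already same set; set of 11 now {0, 1, 2, 3, 4, 8, 9, 10, 11, 12}
Step 18: union(1, 2) -> already same set; set of 1 now {0, 1, 2, 3, 4, 8, 9, 10, 11, 12}
Step 19: union(0, 11) -> already same set; set of 0 now {0, 1, 2, 3, 4, 8, 9, 10, 11, 12}
Step 20: find(8) -> no change; set of 8 is {0, 1, 2, 3, 4, 8, 9, 10, 11, 12}
Step 21: union(9, 5) -> merged; set of 9 now {0, 1, 2, 3, 4, 5, 7, 8, 9, 10, 11, 12}
Step 22: find(8) -> no change; set of 8 is {0, 1, 2, 3, 4, 5, 7, 8, 9, 10, 11, 12}
Component of 2: {0, 1, 2, 3, 4, 5, 7, 8, 9, 10, 11, 12}

Answer: 0, 1, 2, 3, 4, 5, 7, 8, 9, 10, 11, 12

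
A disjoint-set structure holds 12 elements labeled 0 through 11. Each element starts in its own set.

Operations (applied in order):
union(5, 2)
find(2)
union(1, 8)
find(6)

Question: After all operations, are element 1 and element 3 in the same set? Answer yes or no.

Answer: no

Derivation:
Step 1: union(5, 2) -> merged; set of 5 now {2, 5}
Step 2: find(2) -> no change; set of 2 is {2, 5}
Step 3: union(1, 8) -> merged; set of 1 now {1, 8}
Step 4: find(6) -> no change; set of 6 is {6}
Set of 1: {1, 8}; 3 is not a member.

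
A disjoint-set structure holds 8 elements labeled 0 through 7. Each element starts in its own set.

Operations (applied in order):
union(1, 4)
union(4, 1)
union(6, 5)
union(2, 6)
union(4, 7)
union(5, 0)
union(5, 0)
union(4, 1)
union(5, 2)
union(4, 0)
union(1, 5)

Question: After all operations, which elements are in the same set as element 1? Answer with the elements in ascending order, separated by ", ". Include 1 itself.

Answer: 0, 1, 2, 4, 5, 6, 7

Derivation:
Step 1: union(1, 4) -> merged; set of 1 now {1, 4}
Step 2: union(4, 1) -> already same set; set of 4 now {1, 4}
Step 3: union(6, 5) -> merged; set of 6 now {5, 6}
Step 4: union(2, 6) -> merged; set of 2 now {2, 5, 6}
Step 5: union(4, 7) -> merged; set of 4 now {1, 4, 7}
Step 6: union(5, 0) -> merged; set of 5 now {0, 2, 5, 6}
Step 7: union(5, 0) -> already same set; set of 5 now {0, 2, 5, 6}
Step 8: union(4, 1) -> already same set; set of 4 now {1, 4, 7}
Step 9: union(5, 2) -> already same set; set of 5 now {0, 2, 5, 6}
Step 10: union(4, 0) -> merged; set of 4 now {0, 1, 2, 4, 5, 6, 7}
Step 11: union(1, 5) -> already same set; set of 1 now {0, 1, 2, 4, 5, 6, 7}
Component of 1: {0, 1, 2, 4, 5, 6, 7}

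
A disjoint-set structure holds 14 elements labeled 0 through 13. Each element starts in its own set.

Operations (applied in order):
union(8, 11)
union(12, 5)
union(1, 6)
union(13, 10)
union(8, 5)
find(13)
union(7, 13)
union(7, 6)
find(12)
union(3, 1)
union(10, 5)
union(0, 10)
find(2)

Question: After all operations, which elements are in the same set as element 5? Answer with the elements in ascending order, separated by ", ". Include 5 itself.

Answer: 0, 1, 3, 5, 6, 7, 8, 10, 11, 12, 13

Derivation:
Step 1: union(8, 11) -> merged; set of 8 now {8, 11}
Step 2: union(12, 5) -> merged; set of 12 now {5, 12}
Step 3: union(1, 6) -> merged; set of 1 now {1, 6}
Step 4: union(13, 10) -> merged; set of 13 now {10, 13}
Step 5: union(8, 5) -> merged; set of 8 now {5, 8, 11, 12}
Step 6: find(13) -> no change; set of 13 is {10, 13}
Step 7: union(7, 13) -> merged; set of 7 now {7, 10, 13}
Step 8: union(7, 6) -> merged; set of 7 now {1, 6, 7, 10, 13}
Step 9: find(12) -> no change; set of 12 is {5, 8, 11, 12}
Step 10: union(3, 1) -> merged; set of 3 now {1, 3, 6, 7, 10, 13}
Step 11: union(10, 5) -> merged; set of 10 now {1, 3, 5, 6, 7, 8, 10, 11, 12, 13}
Step 12: union(0, 10) -> merged; set of 0 now {0, 1, 3, 5, 6, 7, 8, 10, 11, 12, 13}
Step 13: find(2) -> no change; set of 2 is {2}
Component of 5: {0, 1, 3, 5, 6, 7, 8, 10, 11, 12, 13}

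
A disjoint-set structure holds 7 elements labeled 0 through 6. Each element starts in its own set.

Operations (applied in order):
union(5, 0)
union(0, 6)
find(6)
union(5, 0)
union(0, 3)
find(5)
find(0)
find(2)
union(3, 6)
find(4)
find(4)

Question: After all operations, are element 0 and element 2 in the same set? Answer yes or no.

Step 1: union(5, 0) -> merged; set of 5 now {0, 5}
Step 2: union(0, 6) -> merged; set of 0 now {0, 5, 6}
Step 3: find(6) -> no change; set of 6 is {0, 5, 6}
Step 4: union(5, 0) -> already same set; set of 5 now {0, 5, 6}
Step 5: union(0, 3) -> merged; set of 0 now {0, 3, 5, 6}
Step 6: find(5) -> no change; set of 5 is {0, 3, 5, 6}
Step 7: find(0) -> no change; set of 0 is {0, 3, 5, 6}
Step 8: find(2) -> no change; set of 2 is {2}
Step 9: union(3, 6) -> already same set; set of 3 now {0, 3, 5, 6}
Step 10: find(4) -> no change; set of 4 is {4}
Step 11: find(4) -> no change; set of 4 is {4}
Set of 0: {0, 3, 5, 6}; 2 is not a member.

Answer: no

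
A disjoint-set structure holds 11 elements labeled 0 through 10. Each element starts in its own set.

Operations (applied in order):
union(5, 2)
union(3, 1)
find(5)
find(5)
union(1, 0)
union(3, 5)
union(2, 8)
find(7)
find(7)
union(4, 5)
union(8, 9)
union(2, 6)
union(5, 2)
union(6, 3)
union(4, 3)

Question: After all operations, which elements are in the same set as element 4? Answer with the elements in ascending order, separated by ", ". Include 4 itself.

Answer: 0, 1, 2, 3, 4, 5, 6, 8, 9

Derivation:
Step 1: union(5, 2) -> merged; set of 5 now {2, 5}
Step 2: union(3, 1) -> merged; set of 3 now {1, 3}
Step 3: find(5) -> no change; set of 5 is {2, 5}
Step 4: find(5) -> no change; set of 5 is {2, 5}
Step 5: union(1, 0) -> merged; set of 1 now {0, 1, 3}
Step 6: union(3, 5) -> merged; set of 3 now {0, 1, 2, 3, 5}
Step 7: union(2, 8) -> merged; set of 2 now {0, 1, 2, 3, 5, 8}
Step 8: find(7) -> no change; set of 7 is {7}
Step 9: find(7) -> no change; set of 7 is {7}
Step 10: union(4, 5) -> merged; set of 4 now {0, 1, 2, 3, 4, 5, 8}
Step 11: union(8, 9) -> merged; set of 8 now {0, 1, 2, 3, 4, 5, 8, 9}
Step 12: union(2, 6) -> merged; set of 2 now {0, 1, 2, 3, 4, 5, 6, 8, 9}
Step 13: union(5, 2) -> already same set; set of 5 now {0, 1, 2, 3, 4, 5, 6, 8, 9}
Step 14: union(6, 3) -> already same set; set of 6 now {0, 1, 2, 3, 4, 5, 6, 8, 9}
Step 15: union(4, 3) -> already same set; set of 4 now {0, 1, 2, 3, 4, 5, 6, 8, 9}
Component of 4: {0, 1, 2, 3, 4, 5, 6, 8, 9}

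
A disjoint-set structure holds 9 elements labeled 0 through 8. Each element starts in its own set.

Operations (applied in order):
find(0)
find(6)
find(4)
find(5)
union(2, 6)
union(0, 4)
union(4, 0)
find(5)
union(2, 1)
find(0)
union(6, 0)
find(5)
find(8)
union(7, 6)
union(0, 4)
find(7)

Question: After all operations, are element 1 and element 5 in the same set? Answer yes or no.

Answer: no

Derivation:
Step 1: find(0) -> no change; set of 0 is {0}
Step 2: find(6) -> no change; set of 6 is {6}
Step 3: find(4) -> no change; set of 4 is {4}
Step 4: find(5) -> no change; set of 5 is {5}
Step 5: union(2, 6) -> merged; set of 2 now {2, 6}
Step 6: union(0, 4) -> merged; set of 0 now {0, 4}
Step 7: union(4, 0) -> already same set; set of 4 now {0, 4}
Step 8: find(5) -> no change; set of 5 is {5}
Step 9: union(2, 1) -> merged; set of 2 now {1, 2, 6}
Step 10: find(0) -> no change; set of 0 is {0, 4}
Step 11: union(6, 0) -> merged; set of 6 now {0, 1, 2, 4, 6}
Step 12: find(5) -> no change; set of 5 is {5}
Step 13: find(8) -> no change; set of 8 is {8}
Step 14: union(7, 6) -> merged; set of 7 now {0, 1, 2, 4, 6, 7}
Step 15: union(0, 4) -> already same set; set of 0 now {0, 1, 2, 4, 6, 7}
Step 16: find(7) -> no change; set of 7 is {0, 1, 2, 4, 6, 7}
Set of 1: {0, 1, 2, 4, 6, 7}; 5 is not a member.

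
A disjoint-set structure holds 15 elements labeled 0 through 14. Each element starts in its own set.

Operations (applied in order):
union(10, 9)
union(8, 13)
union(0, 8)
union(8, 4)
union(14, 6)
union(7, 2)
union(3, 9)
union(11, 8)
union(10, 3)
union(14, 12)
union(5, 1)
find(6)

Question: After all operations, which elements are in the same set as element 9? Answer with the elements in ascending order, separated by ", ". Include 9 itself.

Step 1: union(10, 9) -> merged; set of 10 now {9, 10}
Step 2: union(8, 13) -> merged; set of 8 now {8, 13}
Step 3: union(0, 8) -> merged; set of 0 now {0, 8, 13}
Step 4: union(8, 4) -> merged; set of 8 now {0, 4, 8, 13}
Step 5: union(14, 6) -> merged; set of 14 now {6, 14}
Step 6: union(7, 2) -> merged; set of 7 now {2, 7}
Step 7: union(3, 9) -> merged; set of 3 now {3, 9, 10}
Step 8: union(11, 8) -> merged; set of 11 now {0, 4, 8, 11, 13}
Step 9: union(10, 3) -> already same set; set of 10 now {3, 9, 10}
Step 10: union(14, 12) -> merged; set of 14 now {6, 12, 14}
Step 11: union(5, 1) -> merged; set of 5 now {1, 5}
Step 12: find(6) -> no change; set of 6 is {6, 12, 14}
Component of 9: {3, 9, 10}

Answer: 3, 9, 10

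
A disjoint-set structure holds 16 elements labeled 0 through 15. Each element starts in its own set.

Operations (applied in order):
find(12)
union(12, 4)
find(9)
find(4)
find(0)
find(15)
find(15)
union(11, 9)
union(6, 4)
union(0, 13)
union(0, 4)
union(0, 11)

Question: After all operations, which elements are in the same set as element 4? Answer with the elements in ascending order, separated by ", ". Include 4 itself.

Step 1: find(12) -> no change; set of 12 is {12}
Step 2: union(12, 4) -> merged; set of 12 now {4, 12}
Step 3: find(9) -> no change; set of 9 is {9}
Step 4: find(4) -> no change; set of 4 is {4, 12}
Step 5: find(0) -> no change; set of 0 is {0}
Step 6: find(15) -> no change; set of 15 is {15}
Step 7: find(15) -> no change; set of 15 is {15}
Step 8: union(11, 9) -> merged; set of 11 now {9, 11}
Step 9: union(6, 4) -> merged; set of 6 now {4, 6, 12}
Step 10: union(0, 13) -> merged; set of 0 now {0, 13}
Step 11: union(0, 4) -> merged; set of 0 now {0, 4, 6, 12, 13}
Step 12: union(0, 11) -> merged; set of 0 now {0, 4, 6, 9, 11, 12, 13}
Component of 4: {0, 4, 6, 9, 11, 12, 13}

Answer: 0, 4, 6, 9, 11, 12, 13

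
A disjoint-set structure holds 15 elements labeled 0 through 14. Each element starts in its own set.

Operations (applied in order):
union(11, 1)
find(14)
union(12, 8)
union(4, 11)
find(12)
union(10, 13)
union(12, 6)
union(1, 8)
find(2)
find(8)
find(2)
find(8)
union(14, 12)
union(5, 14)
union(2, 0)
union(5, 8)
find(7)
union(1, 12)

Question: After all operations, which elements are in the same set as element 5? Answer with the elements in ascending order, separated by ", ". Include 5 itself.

Step 1: union(11, 1) -> merged; set of 11 now {1, 11}
Step 2: find(14) -> no change; set of 14 is {14}
Step 3: union(12, 8) -> merged; set of 12 now {8, 12}
Step 4: union(4, 11) -> merged; set of 4 now {1, 4, 11}
Step 5: find(12) -> no change; set of 12 is {8, 12}
Step 6: union(10, 13) -> merged; set of 10 now {10, 13}
Step 7: union(12, 6) -> merged; set of 12 now {6, 8, 12}
Step 8: union(1, 8) -> merged; set of 1 now {1, 4, 6, 8, 11, 12}
Step 9: find(2) -> no change; set of 2 is {2}
Step 10: find(8) -> no change; set of 8 is {1, 4, 6, 8, 11, 12}
Step 11: find(2) -> no change; set of 2 is {2}
Step 12: find(8) -> no change; set of 8 is {1, 4, 6, 8, 11, 12}
Step 13: union(14, 12) -> merged; set of 14 now {1, 4, 6, 8, 11, 12, 14}
Step 14: union(5, 14) -> merged; set of 5 now {1, 4, 5, 6, 8, 11, 12, 14}
Step 15: union(2, 0) -> merged; set of 2 now {0, 2}
Step 16: union(5, 8) -> already same set; set of 5 now {1, 4, 5, 6, 8, 11, 12, 14}
Step 17: find(7) -> no change; set of 7 is {7}
Step 18: union(1, 12) -> already same set; set of 1 now {1, 4, 5, 6, 8, 11, 12, 14}
Component of 5: {1, 4, 5, 6, 8, 11, 12, 14}

Answer: 1, 4, 5, 6, 8, 11, 12, 14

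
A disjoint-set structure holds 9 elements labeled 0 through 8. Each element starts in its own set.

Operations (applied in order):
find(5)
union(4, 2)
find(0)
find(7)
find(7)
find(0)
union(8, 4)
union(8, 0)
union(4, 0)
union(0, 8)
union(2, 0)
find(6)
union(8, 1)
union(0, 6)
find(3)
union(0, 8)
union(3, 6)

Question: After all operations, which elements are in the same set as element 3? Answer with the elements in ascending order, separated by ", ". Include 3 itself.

Answer: 0, 1, 2, 3, 4, 6, 8

Derivation:
Step 1: find(5) -> no change; set of 5 is {5}
Step 2: union(4, 2) -> merged; set of 4 now {2, 4}
Step 3: find(0) -> no change; set of 0 is {0}
Step 4: find(7) -> no change; set of 7 is {7}
Step 5: find(7) -> no change; set of 7 is {7}
Step 6: find(0) -> no change; set of 0 is {0}
Step 7: union(8, 4) -> merged; set of 8 now {2, 4, 8}
Step 8: union(8, 0) -> merged; set of 8 now {0, 2, 4, 8}
Step 9: union(4, 0) -> already same set; set of 4 now {0, 2, 4, 8}
Step 10: union(0, 8) -> already same set; set of 0 now {0, 2, 4, 8}
Step 11: union(2, 0) -> already same set; set of 2 now {0, 2, 4, 8}
Step 12: find(6) -> no change; set of 6 is {6}
Step 13: union(8, 1) -> merged; set of 8 now {0, 1, 2, 4, 8}
Step 14: union(0, 6) -> merged; set of 0 now {0, 1, 2, 4, 6, 8}
Step 15: find(3) -> no change; set of 3 is {3}
Step 16: union(0, 8) -> already same set; set of 0 now {0, 1, 2, 4, 6, 8}
Step 17: union(3, 6) -> merged; set of 3 now {0, 1, 2, 3, 4, 6, 8}
Component of 3: {0, 1, 2, 3, 4, 6, 8}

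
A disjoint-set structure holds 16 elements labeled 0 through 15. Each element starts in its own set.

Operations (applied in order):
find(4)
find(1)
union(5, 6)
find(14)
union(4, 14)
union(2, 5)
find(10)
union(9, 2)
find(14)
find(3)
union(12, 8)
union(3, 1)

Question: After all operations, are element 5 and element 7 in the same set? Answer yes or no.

Step 1: find(4) -> no change; set of 4 is {4}
Step 2: find(1) -> no change; set of 1 is {1}
Step 3: union(5, 6) -> merged; set of 5 now {5, 6}
Step 4: find(14) -> no change; set of 14 is {14}
Step 5: union(4, 14) -> merged; set of 4 now {4, 14}
Step 6: union(2, 5) -> merged; set of 2 now {2, 5, 6}
Step 7: find(10) -> no change; set of 10 is {10}
Step 8: union(9, 2) -> merged; set of 9 now {2, 5, 6, 9}
Step 9: find(14) -> no change; set of 14 is {4, 14}
Step 10: find(3) -> no change; set of 3 is {3}
Step 11: union(12, 8) -> merged; set of 12 now {8, 12}
Step 12: union(3, 1) -> merged; set of 3 now {1, 3}
Set of 5: {2, 5, 6, 9}; 7 is not a member.

Answer: no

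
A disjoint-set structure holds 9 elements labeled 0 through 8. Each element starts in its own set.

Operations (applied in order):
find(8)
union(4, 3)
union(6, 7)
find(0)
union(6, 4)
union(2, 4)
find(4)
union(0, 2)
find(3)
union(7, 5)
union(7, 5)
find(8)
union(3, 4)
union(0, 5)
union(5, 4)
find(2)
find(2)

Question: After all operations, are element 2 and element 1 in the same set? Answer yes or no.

Answer: no

Derivation:
Step 1: find(8) -> no change; set of 8 is {8}
Step 2: union(4, 3) -> merged; set of 4 now {3, 4}
Step 3: union(6, 7) -> merged; set of 6 now {6, 7}
Step 4: find(0) -> no change; set of 0 is {0}
Step 5: union(6, 4) -> merged; set of 6 now {3, 4, 6, 7}
Step 6: union(2, 4) -> merged; set of 2 now {2, 3, 4, 6, 7}
Step 7: find(4) -> no change; set of 4 is {2, 3, 4, 6, 7}
Step 8: union(0, 2) -> merged; set of 0 now {0, 2, 3, 4, 6, 7}
Step 9: find(3) -> no change; set of 3 is {0, 2, 3, 4, 6, 7}
Step 10: union(7, 5) -> merged; set of 7 now {0, 2, 3, 4, 5, 6, 7}
Step 11: union(7, 5) -> already same set; set of 7 now {0, 2, 3, 4, 5, 6, 7}
Step 12: find(8) -> no change; set of 8 is {8}
Step 13: union(3, 4) -> already same set; set of 3 now {0, 2, 3, 4, 5, 6, 7}
Step 14: union(0, 5) -> already same set; set of 0 now {0, 2, 3, 4, 5, 6, 7}
Step 15: union(5, 4) -> already same set; set of 5 now {0, 2, 3, 4, 5, 6, 7}
Step 16: find(2) -> no change; set of 2 is {0, 2, 3, 4, 5, 6, 7}
Step 17: find(2) -> no change; set of 2 is {0, 2, 3, 4, 5, 6, 7}
Set of 2: {0, 2, 3, 4, 5, 6, 7}; 1 is not a member.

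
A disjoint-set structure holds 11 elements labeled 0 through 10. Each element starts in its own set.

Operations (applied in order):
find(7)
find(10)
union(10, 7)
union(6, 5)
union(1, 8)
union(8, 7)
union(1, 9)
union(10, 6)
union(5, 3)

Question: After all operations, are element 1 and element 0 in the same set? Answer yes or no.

Step 1: find(7) -> no change; set of 7 is {7}
Step 2: find(10) -> no change; set of 10 is {10}
Step 3: union(10, 7) -> merged; set of 10 now {7, 10}
Step 4: union(6, 5) -> merged; set of 6 now {5, 6}
Step 5: union(1, 8) -> merged; set of 1 now {1, 8}
Step 6: union(8, 7) -> merged; set of 8 now {1, 7, 8, 10}
Step 7: union(1, 9) -> merged; set of 1 now {1, 7, 8, 9, 10}
Step 8: union(10, 6) -> merged; set of 10 now {1, 5, 6, 7, 8, 9, 10}
Step 9: union(5, 3) -> merged; set of 5 now {1, 3, 5, 6, 7, 8, 9, 10}
Set of 1: {1, 3, 5, 6, 7, 8, 9, 10}; 0 is not a member.

Answer: no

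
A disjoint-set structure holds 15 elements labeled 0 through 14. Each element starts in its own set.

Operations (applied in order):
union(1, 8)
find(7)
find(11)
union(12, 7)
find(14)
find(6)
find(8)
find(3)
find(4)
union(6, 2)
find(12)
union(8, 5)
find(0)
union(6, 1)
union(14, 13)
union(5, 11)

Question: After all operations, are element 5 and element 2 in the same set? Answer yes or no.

Answer: yes

Derivation:
Step 1: union(1, 8) -> merged; set of 1 now {1, 8}
Step 2: find(7) -> no change; set of 7 is {7}
Step 3: find(11) -> no change; set of 11 is {11}
Step 4: union(12, 7) -> merged; set of 12 now {7, 12}
Step 5: find(14) -> no change; set of 14 is {14}
Step 6: find(6) -> no change; set of 6 is {6}
Step 7: find(8) -> no change; set of 8 is {1, 8}
Step 8: find(3) -> no change; set of 3 is {3}
Step 9: find(4) -> no change; set of 4 is {4}
Step 10: union(6, 2) -> merged; set of 6 now {2, 6}
Step 11: find(12) -> no change; set of 12 is {7, 12}
Step 12: union(8, 5) -> merged; set of 8 now {1, 5, 8}
Step 13: find(0) -> no change; set of 0 is {0}
Step 14: union(6, 1) -> merged; set of 6 now {1, 2, 5, 6, 8}
Step 15: union(14, 13) -> merged; set of 14 now {13, 14}
Step 16: union(5, 11) -> merged; set of 5 now {1, 2, 5, 6, 8, 11}
Set of 5: {1, 2, 5, 6, 8, 11}; 2 is a member.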